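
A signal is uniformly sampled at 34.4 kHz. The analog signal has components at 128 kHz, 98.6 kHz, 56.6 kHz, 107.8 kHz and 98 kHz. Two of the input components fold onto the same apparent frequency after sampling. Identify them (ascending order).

fs/2 = 17.2 kHz.
128 kHz mod fs = 24.8 kHz.
24.8 kHz > fs/2 = 17.2 kHz, folds to fs − 24.8 kHz = 9.6 kHz.
98.6 kHz mod fs = 29.8 kHz.
29.8 kHz > fs/2 = 17.2 kHz, folds to fs − 29.8 kHz = 4.6 kHz.
56.6 kHz mod fs = 22.2 kHz.
22.2 kHz > fs/2 = 17.2 kHz, folds to fs − 22.2 kHz = 12.2 kHz.
107.8 kHz mod fs = 4.6 kHz.
4.6 kHz ≤ fs/2 = 17.2 kHz, appears at 4.6 kHz.
98 kHz mod fs = 29.2 kHz.
29.2 kHz > fs/2 = 17.2 kHz, folds to fs − 29.2 kHz = 5.2 kHz.
98.6 kHz and 107.8 kHz both map to 4.6 kHz.

98.6 kHz, 107.8 kHz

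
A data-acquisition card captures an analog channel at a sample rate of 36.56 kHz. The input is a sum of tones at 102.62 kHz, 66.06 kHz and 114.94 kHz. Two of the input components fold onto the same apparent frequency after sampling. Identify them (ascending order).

fs/2 = 18.28 kHz.
102.62 kHz mod fs = 29.5 kHz.
29.5 kHz > fs/2 = 18.28 kHz, folds to fs − 29.5 kHz = 7.06 kHz.
66.06 kHz mod fs = 29.5 kHz.
29.5 kHz > fs/2 = 18.28 kHz, folds to fs − 29.5 kHz = 7.06 kHz.
114.94 kHz mod fs = 5.26 kHz.
5.26 kHz ≤ fs/2 = 18.28 kHz, appears at 5.26 kHz.
66.06 kHz and 102.62 kHz both map to 7.06 kHz.

66.06 kHz, 102.62 kHz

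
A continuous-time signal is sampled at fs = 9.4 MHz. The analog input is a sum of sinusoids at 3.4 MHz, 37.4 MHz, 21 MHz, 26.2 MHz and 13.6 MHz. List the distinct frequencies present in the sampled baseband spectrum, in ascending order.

fs/2 = 4.7 MHz.
3.4 MHz ≤ fs/2 = 4.7 MHz, passes unchanged.
37.4 MHz mod fs = 9.2 MHz.
9.2 MHz > fs/2 = 4.7 MHz, folds to fs − 9.2 MHz = 0.2 MHz.
21 MHz mod fs = 2.2 MHz.
2.2 MHz ≤ fs/2 = 4.7 MHz, appears at 2.2 MHz.
26.2 MHz mod fs = 7.4 MHz.
7.4 MHz > fs/2 = 4.7 MHz, folds to fs − 7.4 MHz = 2 MHz.
13.6 MHz mod fs = 4.2 MHz.
4.2 MHz ≤ fs/2 = 4.7 MHz, appears at 4.2 MHz.
Distinct values: {0.2 MHz, 2 MHz, 2.2 MHz, 3.4 MHz, 4.2 MHz}.

0.2 MHz, 2 MHz, 2.2 MHz, 3.4 MHz, 4.2 MHz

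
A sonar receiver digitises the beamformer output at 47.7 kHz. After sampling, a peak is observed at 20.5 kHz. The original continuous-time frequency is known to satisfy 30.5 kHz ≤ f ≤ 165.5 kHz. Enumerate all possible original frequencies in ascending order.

68.2 kHz, 74.9 kHz, 115.9 kHz, 122.6 kHz, 163.6 kHz

Frequencies that alias to 20.5 kHz are k·fs ± 20.5 kHz for integer k ≥ 0.
k=0: 20.5 kHz.
k=1: 27.2 kHz, 68.2 kHz.
k=2: 74.9 kHz, 115.9 kHz.
k=3: 122.6 kHz, 163.6 kHz.
k=4: 170.3 kHz, 211.3 kHz.
Within [30.5 kHz, 165.5 kHz]: 68.2 kHz, 74.9 kHz, 115.9 kHz, 122.6 kHz, 163.6 kHz.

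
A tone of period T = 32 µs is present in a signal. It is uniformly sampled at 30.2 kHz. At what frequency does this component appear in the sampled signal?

T = 32 µs → f = 1/T = 31.25 kHz.
31.25 kHz mod fs = 1.05 kHz.
1.05 kHz ≤ fs/2 = 15.1 kHz, appears at 1.05 kHz.

1.05 kHz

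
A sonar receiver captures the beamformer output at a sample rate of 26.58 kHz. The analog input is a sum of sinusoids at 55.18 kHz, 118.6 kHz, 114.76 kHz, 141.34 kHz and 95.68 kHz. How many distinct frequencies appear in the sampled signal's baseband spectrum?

4

fs/2 = 13.29 kHz.
55.18 kHz mod fs = 2.02 kHz.
2.02 kHz ≤ fs/2 = 13.29 kHz, appears at 2.02 kHz.
118.6 kHz mod fs = 12.28 kHz.
12.28 kHz ≤ fs/2 = 13.29 kHz, appears at 12.28 kHz.
114.76 kHz mod fs = 8.44 kHz.
8.44 kHz ≤ fs/2 = 13.29 kHz, appears at 8.44 kHz.
141.34 kHz mod fs = 8.44 kHz.
8.44 kHz ≤ fs/2 = 13.29 kHz, appears at 8.44 kHz.
95.68 kHz mod fs = 15.94 kHz.
15.94 kHz > fs/2 = 13.29 kHz, folds to fs − 15.94 kHz = 10.64 kHz.
Distinct values: {2.02 kHz, 8.44 kHz, 10.64 kHz, 12.28 kHz} → 4.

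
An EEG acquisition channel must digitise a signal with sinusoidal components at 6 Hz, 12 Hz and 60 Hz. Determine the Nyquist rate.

Highest-frequency component: 60 Hz.
Nyquist rate = 2 × 60 Hz = 120 Hz.

120 Hz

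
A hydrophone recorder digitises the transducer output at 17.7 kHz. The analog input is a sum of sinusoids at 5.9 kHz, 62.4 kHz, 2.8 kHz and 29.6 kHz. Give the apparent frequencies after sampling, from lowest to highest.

fs/2 = 8.85 kHz.
5.9 kHz ≤ fs/2 = 8.85 kHz, passes unchanged.
62.4 kHz mod fs = 9.3 kHz.
9.3 kHz > fs/2 = 8.85 kHz, folds to fs − 9.3 kHz = 8.4 kHz.
2.8 kHz ≤ fs/2 = 8.85 kHz, passes unchanged.
29.6 kHz mod fs = 11.9 kHz.
11.9 kHz > fs/2 = 8.85 kHz, folds to fs − 11.9 kHz = 5.8 kHz.
Distinct values: {2.8 kHz, 5.8 kHz, 5.9 kHz, 8.4 kHz}.

2.8 kHz, 5.8 kHz, 5.9 kHz, 8.4 kHz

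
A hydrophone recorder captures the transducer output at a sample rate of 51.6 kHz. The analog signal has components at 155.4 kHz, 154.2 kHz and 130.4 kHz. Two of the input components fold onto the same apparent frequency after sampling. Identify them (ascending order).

fs/2 = 25.8 kHz.
155.4 kHz mod fs = 0.6 kHz.
0.6 kHz ≤ fs/2 = 25.8 kHz, appears at 0.6 kHz.
154.2 kHz mod fs = 51 kHz.
51 kHz > fs/2 = 25.8 kHz, folds to fs − 51 kHz = 0.6 kHz.
130.4 kHz mod fs = 27.2 kHz.
27.2 kHz > fs/2 = 25.8 kHz, folds to fs − 27.2 kHz = 24.4 kHz.
154.2 kHz and 155.4 kHz both map to 0.6 kHz.

154.2 kHz, 155.4 kHz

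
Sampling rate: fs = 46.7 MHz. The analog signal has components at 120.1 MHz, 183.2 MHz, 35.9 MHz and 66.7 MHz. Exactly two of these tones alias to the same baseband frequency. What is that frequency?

fs/2 = 23.35 MHz.
120.1 MHz mod fs = 26.7 MHz.
26.7 MHz > fs/2 = 23.35 MHz, folds to fs − 26.7 MHz = 20 MHz.
183.2 MHz mod fs = 43.1 MHz.
43.1 MHz > fs/2 = 23.35 MHz, folds to fs − 43.1 MHz = 3.6 MHz.
35.9 MHz > fs/2 = 23.35 MHz, folds to fs − 35.9 MHz = 10.8 MHz.
66.7 MHz mod fs = 20 MHz.
20 MHz ≤ fs/2 = 23.35 MHz, appears at 20 MHz.
66.7 MHz and 120.1 MHz both map to 20 MHz.

20 MHz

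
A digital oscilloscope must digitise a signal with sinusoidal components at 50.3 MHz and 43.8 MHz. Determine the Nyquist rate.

100.6 MHz

Highest-frequency component: 50.3 MHz.
Nyquist rate = 2 × 50.3 MHz = 100.6 MHz.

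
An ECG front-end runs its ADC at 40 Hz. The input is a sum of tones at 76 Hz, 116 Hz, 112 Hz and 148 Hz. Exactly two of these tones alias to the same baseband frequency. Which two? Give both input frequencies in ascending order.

76 Hz, 116 Hz

fs/2 = 20 Hz.
76 Hz mod fs = 36 Hz.
36 Hz > fs/2 = 20 Hz, folds to fs − 36 Hz = 4 Hz.
116 Hz mod fs = 36 Hz.
36 Hz > fs/2 = 20 Hz, folds to fs − 36 Hz = 4 Hz.
112 Hz mod fs = 32 Hz.
32 Hz > fs/2 = 20 Hz, folds to fs − 32 Hz = 8 Hz.
148 Hz mod fs = 28 Hz.
28 Hz > fs/2 = 20 Hz, folds to fs − 28 Hz = 12 Hz.
76 Hz and 116 Hz both map to 4 Hz.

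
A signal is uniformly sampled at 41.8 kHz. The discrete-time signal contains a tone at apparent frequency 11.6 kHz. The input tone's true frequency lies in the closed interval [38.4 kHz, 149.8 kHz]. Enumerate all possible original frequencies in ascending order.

53.4 kHz, 72 kHz, 95.2 kHz, 113.8 kHz, 137 kHz

Frequencies that alias to 11.6 kHz are k·fs ± 11.6 kHz for integer k ≥ 0.
k=0: 11.6 kHz.
k=1: 30.2 kHz, 53.4 kHz.
k=2: 72 kHz, 95.2 kHz.
k=3: 113.8 kHz, 137 kHz.
k=4: 155.6 kHz, 178.8 kHz.
Within [38.4 kHz, 149.8 kHz]: 53.4 kHz, 72 kHz, 95.2 kHz, 113.8 kHz, 137 kHz.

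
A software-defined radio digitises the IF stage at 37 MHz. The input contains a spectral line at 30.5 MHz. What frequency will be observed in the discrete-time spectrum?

6.5 MHz

30.5 MHz > fs/2 = 18.5 MHz, folds to fs − 30.5 MHz = 6.5 MHz.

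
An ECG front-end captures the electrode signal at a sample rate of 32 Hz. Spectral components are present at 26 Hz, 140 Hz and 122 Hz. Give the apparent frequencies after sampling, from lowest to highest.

6 Hz, 12 Hz

fs/2 = 16 Hz.
26 Hz > fs/2 = 16 Hz, folds to fs − 26 Hz = 6 Hz.
140 Hz mod fs = 12 Hz.
12 Hz ≤ fs/2 = 16 Hz, appears at 12 Hz.
122 Hz mod fs = 26 Hz.
26 Hz > fs/2 = 16 Hz, folds to fs − 26 Hz = 6 Hz.
Distinct values: {6 Hz, 12 Hz}.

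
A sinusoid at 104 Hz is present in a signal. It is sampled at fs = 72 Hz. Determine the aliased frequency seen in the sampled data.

104 Hz mod fs = 32 Hz.
32 Hz ≤ fs/2 = 36 Hz, appears at 32 Hz.

32 Hz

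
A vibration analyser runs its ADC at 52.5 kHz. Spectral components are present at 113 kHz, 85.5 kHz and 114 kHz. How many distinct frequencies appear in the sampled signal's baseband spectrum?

fs/2 = 26.25 kHz.
113 kHz mod fs = 8 kHz.
8 kHz ≤ fs/2 = 26.25 kHz, appears at 8 kHz.
85.5 kHz mod fs = 33 kHz.
33 kHz > fs/2 = 26.25 kHz, folds to fs − 33 kHz = 19.5 kHz.
114 kHz mod fs = 9 kHz.
9 kHz ≤ fs/2 = 26.25 kHz, appears at 9 kHz.
Distinct values: {8 kHz, 9 kHz, 19.5 kHz} → 3.

3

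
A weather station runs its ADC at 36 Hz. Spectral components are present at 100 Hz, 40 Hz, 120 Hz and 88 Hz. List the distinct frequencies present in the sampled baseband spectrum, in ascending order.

fs/2 = 18 Hz.
100 Hz mod fs = 28 Hz.
28 Hz > fs/2 = 18 Hz, folds to fs − 28 Hz = 8 Hz.
40 Hz mod fs = 4 Hz.
4 Hz ≤ fs/2 = 18 Hz, appears at 4 Hz.
120 Hz mod fs = 12 Hz.
12 Hz ≤ fs/2 = 18 Hz, appears at 12 Hz.
88 Hz mod fs = 16 Hz.
16 Hz ≤ fs/2 = 18 Hz, appears at 16 Hz.
Distinct values: {4 Hz, 8 Hz, 12 Hz, 16 Hz}.

4 Hz, 8 Hz, 12 Hz, 16 Hz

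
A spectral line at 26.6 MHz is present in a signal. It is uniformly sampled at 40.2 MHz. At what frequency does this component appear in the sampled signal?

13.6 MHz

26.6 MHz > fs/2 = 20.1 MHz, folds to fs − 26.6 MHz = 13.6 MHz.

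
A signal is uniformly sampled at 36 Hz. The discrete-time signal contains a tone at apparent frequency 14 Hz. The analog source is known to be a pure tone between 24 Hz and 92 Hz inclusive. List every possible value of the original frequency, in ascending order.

50 Hz, 58 Hz, 86 Hz

Frequencies that alias to 14 Hz are k·fs ± 14 Hz for integer k ≥ 0.
k=0: 14 Hz.
k=1: 22 Hz, 50 Hz.
k=2: 58 Hz, 86 Hz.
k=3: 94 Hz, 122 Hz.
Within [24 Hz, 92 Hz]: 50 Hz, 58 Hz, 86 Hz.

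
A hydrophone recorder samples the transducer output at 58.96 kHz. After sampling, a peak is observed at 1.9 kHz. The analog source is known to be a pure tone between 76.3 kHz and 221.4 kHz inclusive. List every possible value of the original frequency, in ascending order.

116.02 kHz, 119.82 kHz, 174.98 kHz, 178.78 kHz

Frequencies that alias to 1.9 kHz are k·fs ± 1.9 kHz for integer k ≥ 0.
k=0: 1.9 kHz.
k=1: 57.06 kHz, 60.86 kHz.
k=2: 116.02 kHz, 119.82 kHz.
k=3: 174.98 kHz, 178.78 kHz.
k=4: 233.94 kHz, 237.74 kHz.
Within [76.3 kHz, 221.4 kHz]: 116.02 kHz, 119.82 kHz, 174.98 kHz, 178.78 kHz.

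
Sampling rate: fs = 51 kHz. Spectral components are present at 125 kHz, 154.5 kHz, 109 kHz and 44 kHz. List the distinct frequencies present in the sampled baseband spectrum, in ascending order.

fs/2 = 25.5 kHz.
125 kHz mod fs = 23 kHz.
23 kHz ≤ fs/2 = 25.5 kHz, appears at 23 kHz.
154.5 kHz mod fs = 1.5 kHz.
1.5 kHz ≤ fs/2 = 25.5 kHz, appears at 1.5 kHz.
109 kHz mod fs = 7 kHz.
7 kHz ≤ fs/2 = 25.5 kHz, appears at 7 kHz.
44 kHz > fs/2 = 25.5 kHz, folds to fs − 44 kHz = 7 kHz.
Distinct values: {1.5 kHz, 7 kHz, 23 kHz}.

1.5 kHz, 7 kHz, 23 kHz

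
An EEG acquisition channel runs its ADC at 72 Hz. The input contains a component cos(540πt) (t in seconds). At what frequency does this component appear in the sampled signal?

18 Hz

ω = 540π rad/s → f = ω/(2π) = 270 Hz.
270 Hz mod fs = 54 Hz.
54 Hz > fs/2 = 36 Hz, folds to fs − 54 Hz = 18 Hz.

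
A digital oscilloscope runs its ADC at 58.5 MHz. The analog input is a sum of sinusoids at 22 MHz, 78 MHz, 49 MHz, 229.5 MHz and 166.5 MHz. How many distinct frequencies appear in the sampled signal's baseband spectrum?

fs/2 = 29.25 MHz.
22 MHz ≤ fs/2 = 29.25 MHz, passes unchanged.
78 MHz mod fs = 19.5 MHz.
19.5 MHz ≤ fs/2 = 29.25 MHz, appears at 19.5 MHz.
49 MHz > fs/2 = 29.25 MHz, folds to fs − 49 MHz = 9.5 MHz.
229.5 MHz mod fs = 54 MHz.
54 MHz > fs/2 = 29.25 MHz, folds to fs − 54 MHz = 4.5 MHz.
166.5 MHz mod fs = 49.5 MHz.
49.5 MHz > fs/2 = 29.25 MHz, folds to fs − 49.5 MHz = 9 MHz.
Distinct values: {4.5 MHz, 9 MHz, 9.5 MHz, 19.5 MHz, 22 MHz} → 5.

5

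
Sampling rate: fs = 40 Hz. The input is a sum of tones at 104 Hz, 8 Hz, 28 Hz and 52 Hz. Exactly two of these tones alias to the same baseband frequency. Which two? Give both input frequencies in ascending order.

fs/2 = 20 Hz.
104 Hz mod fs = 24 Hz.
24 Hz > fs/2 = 20 Hz, folds to fs − 24 Hz = 16 Hz.
8 Hz ≤ fs/2 = 20 Hz, passes unchanged.
28 Hz > fs/2 = 20 Hz, folds to fs − 28 Hz = 12 Hz.
52 Hz mod fs = 12 Hz.
12 Hz ≤ fs/2 = 20 Hz, appears at 12 Hz.
28 Hz and 52 Hz both map to 12 Hz.

28 Hz, 52 Hz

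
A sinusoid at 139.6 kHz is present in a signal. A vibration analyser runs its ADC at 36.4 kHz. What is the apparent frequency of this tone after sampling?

6 kHz

139.6 kHz mod fs = 30.4 kHz.
30.4 kHz > fs/2 = 18.2 kHz, folds to fs − 30.4 kHz = 6 kHz.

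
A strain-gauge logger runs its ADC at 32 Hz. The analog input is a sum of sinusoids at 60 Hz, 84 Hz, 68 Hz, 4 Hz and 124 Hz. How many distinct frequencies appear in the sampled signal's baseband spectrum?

fs/2 = 16 Hz.
60 Hz mod fs = 28 Hz.
28 Hz > fs/2 = 16 Hz, folds to fs − 28 Hz = 4 Hz.
84 Hz mod fs = 20 Hz.
20 Hz > fs/2 = 16 Hz, folds to fs − 20 Hz = 12 Hz.
68 Hz mod fs = 4 Hz.
4 Hz ≤ fs/2 = 16 Hz, appears at 4 Hz.
4 Hz ≤ fs/2 = 16 Hz, passes unchanged.
124 Hz mod fs = 28 Hz.
28 Hz > fs/2 = 16 Hz, folds to fs − 28 Hz = 4 Hz.
Distinct values: {4 Hz, 12 Hz} → 2.

2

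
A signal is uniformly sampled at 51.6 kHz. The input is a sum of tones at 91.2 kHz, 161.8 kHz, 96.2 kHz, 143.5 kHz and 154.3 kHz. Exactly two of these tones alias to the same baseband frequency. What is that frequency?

fs/2 = 25.8 kHz.
91.2 kHz mod fs = 39.6 kHz.
39.6 kHz > fs/2 = 25.8 kHz, folds to fs − 39.6 kHz = 12 kHz.
161.8 kHz mod fs = 7 kHz.
7 kHz ≤ fs/2 = 25.8 kHz, appears at 7 kHz.
96.2 kHz mod fs = 44.6 kHz.
44.6 kHz > fs/2 = 25.8 kHz, folds to fs − 44.6 kHz = 7 kHz.
143.5 kHz mod fs = 40.3 kHz.
40.3 kHz > fs/2 = 25.8 kHz, folds to fs − 40.3 kHz = 11.3 kHz.
154.3 kHz mod fs = 51.1 kHz.
51.1 kHz > fs/2 = 25.8 kHz, folds to fs − 51.1 kHz = 0.5 kHz.
96.2 kHz and 161.8 kHz both map to 7 kHz.

7 kHz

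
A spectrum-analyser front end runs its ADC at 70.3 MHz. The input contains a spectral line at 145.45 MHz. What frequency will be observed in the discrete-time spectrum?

4.85 MHz

145.45 MHz mod fs = 4.85 MHz.
4.85 MHz ≤ fs/2 = 35.15 MHz, appears at 4.85 MHz.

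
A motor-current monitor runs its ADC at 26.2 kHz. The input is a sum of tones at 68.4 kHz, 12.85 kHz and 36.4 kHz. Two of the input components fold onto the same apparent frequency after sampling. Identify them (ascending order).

fs/2 = 13.1 kHz.
68.4 kHz mod fs = 16 kHz.
16 kHz > fs/2 = 13.1 kHz, folds to fs − 16 kHz = 10.2 kHz.
12.85 kHz ≤ fs/2 = 13.1 kHz, passes unchanged.
36.4 kHz mod fs = 10.2 kHz.
10.2 kHz ≤ fs/2 = 13.1 kHz, appears at 10.2 kHz.
36.4 kHz and 68.4 kHz both map to 10.2 kHz.

36.4 kHz, 68.4 kHz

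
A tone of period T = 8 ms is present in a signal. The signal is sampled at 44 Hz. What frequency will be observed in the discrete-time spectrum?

7 Hz

T = 8 ms → f = 1/T = 125 Hz.
125 Hz mod fs = 37 Hz.
37 Hz > fs/2 = 22 Hz, folds to fs − 37 Hz = 7 Hz.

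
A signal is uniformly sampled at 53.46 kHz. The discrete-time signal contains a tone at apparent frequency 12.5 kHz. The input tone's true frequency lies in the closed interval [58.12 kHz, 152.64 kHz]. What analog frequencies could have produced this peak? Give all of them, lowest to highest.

65.96 kHz, 94.42 kHz, 119.42 kHz, 147.88 kHz

Frequencies that alias to 12.5 kHz are k·fs ± 12.5 kHz for integer k ≥ 0.
k=0: 12.5 kHz.
k=1: 40.96 kHz, 65.96 kHz.
k=2: 94.42 kHz, 119.42 kHz.
k=3: 147.88 kHz, 172.88 kHz.
k=4: 201.34 kHz, 226.34 kHz.
Within [58.12 kHz, 152.64 kHz]: 65.96 kHz, 94.42 kHz, 119.42 kHz, 147.88 kHz.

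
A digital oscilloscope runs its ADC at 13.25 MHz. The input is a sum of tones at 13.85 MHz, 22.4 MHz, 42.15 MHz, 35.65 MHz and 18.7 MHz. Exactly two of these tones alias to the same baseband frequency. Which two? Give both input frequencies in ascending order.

fs/2 = 6.625 MHz.
13.85 MHz mod fs = 0.6 MHz.
0.6 MHz ≤ fs/2 = 6.625 MHz, appears at 0.6 MHz.
22.4 MHz mod fs = 9.15 MHz.
9.15 MHz > fs/2 = 6.625 MHz, folds to fs − 9.15 MHz = 4.1 MHz.
42.15 MHz mod fs = 2.4 MHz.
2.4 MHz ≤ fs/2 = 6.625 MHz, appears at 2.4 MHz.
35.65 MHz mod fs = 9.15 MHz.
9.15 MHz > fs/2 = 6.625 MHz, folds to fs − 9.15 MHz = 4.1 MHz.
18.7 MHz mod fs = 5.45 MHz.
5.45 MHz ≤ fs/2 = 6.625 MHz, appears at 5.45 MHz.
22.4 MHz and 35.65 MHz both map to 4.1 MHz.

22.4 MHz, 35.65 MHz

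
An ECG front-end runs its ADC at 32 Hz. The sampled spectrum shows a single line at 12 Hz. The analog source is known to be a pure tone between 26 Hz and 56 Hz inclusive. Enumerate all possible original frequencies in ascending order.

44 Hz, 52 Hz

Frequencies that alias to 12 Hz are k·fs ± 12 Hz for integer k ≥ 0.
k=0: 12 Hz.
k=1: 20 Hz, 44 Hz.
k=2: 52 Hz, 76 Hz.
k=3: 84 Hz, 108 Hz.
Within [26 Hz, 56 Hz]: 44 Hz, 52 Hz.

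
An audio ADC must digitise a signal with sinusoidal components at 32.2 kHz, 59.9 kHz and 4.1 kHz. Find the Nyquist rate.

119.8 kHz

Highest-frequency component: 59.9 kHz.
Nyquist rate = 2 × 59.9 kHz = 119.8 kHz.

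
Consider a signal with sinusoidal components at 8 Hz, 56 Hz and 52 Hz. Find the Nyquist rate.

Highest-frequency component: 56 Hz.
Nyquist rate = 2 × 56 Hz = 112 Hz.

112 Hz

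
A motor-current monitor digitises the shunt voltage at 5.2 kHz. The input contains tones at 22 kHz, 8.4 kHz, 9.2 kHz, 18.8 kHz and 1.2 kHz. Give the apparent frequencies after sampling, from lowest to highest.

fs/2 = 2.6 kHz.
22 kHz mod fs = 1.2 kHz.
1.2 kHz ≤ fs/2 = 2.6 kHz, appears at 1.2 kHz.
8.4 kHz mod fs = 3.2 kHz.
3.2 kHz > fs/2 = 2.6 kHz, folds to fs − 3.2 kHz = 2 kHz.
9.2 kHz mod fs = 4 kHz.
4 kHz > fs/2 = 2.6 kHz, folds to fs − 4 kHz = 1.2 kHz.
18.8 kHz mod fs = 3.2 kHz.
3.2 kHz > fs/2 = 2.6 kHz, folds to fs − 3.2 kHz = 2 kHz.
1.2 kHz ≤ fs/2 = 2.6 kHz, passes unchanged.
Distinct values: {1.2 kHz, 2 kHz}.

1.2 kHz, 2 kHz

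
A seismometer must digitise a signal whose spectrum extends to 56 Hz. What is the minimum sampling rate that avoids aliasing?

112 Hz

Nyquist rate = 2 × 56 Hz = 112 Hz.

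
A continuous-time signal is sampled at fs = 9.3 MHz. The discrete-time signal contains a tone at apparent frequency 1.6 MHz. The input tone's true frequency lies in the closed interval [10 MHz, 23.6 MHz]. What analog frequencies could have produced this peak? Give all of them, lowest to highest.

10.9 MHz, 17 MHz, 20.2 MHz

Frequencies that alias to 1.6 MHz are k·fs ± 1.6 MHz for integer k ≥ 0.
k=0: 1.6 MHz.
k=1: 7.7 MHz, 10.9 MHz.
k=2: 17 MHz, 20.2 MHz.
k=3: 26.3 MHz, 29.5 MHz.
Within [10 MHz, 23.6 MHz]: 10.9 MHz, 17 MHz, 20.2 MHz.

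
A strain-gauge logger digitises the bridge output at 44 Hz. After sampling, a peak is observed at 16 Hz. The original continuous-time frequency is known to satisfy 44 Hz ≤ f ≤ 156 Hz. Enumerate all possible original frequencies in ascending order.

60 Hz, 72 Hz, 104 Hz, 116 Hz, 148 Hz

Frequencies that alias to 16 Hz are k·fs ± 16 Hz for integer k ≥ 0.
k=0: 16 Hz.
k=1: 28 Hz, 60 Hz.
k=2: 72 Hz, 104 Hz.
k=3: 116 Hz, 148 Hz.
k=4: 160 Hz, 192 Hz.
Within [44 Hz, 156 Hz]: 60 Hz, 72 Hz, 104 Hz, 116 Hz, 148 Hz.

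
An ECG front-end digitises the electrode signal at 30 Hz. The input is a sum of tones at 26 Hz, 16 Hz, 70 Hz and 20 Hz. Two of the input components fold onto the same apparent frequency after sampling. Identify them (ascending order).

20 Hz, 70 Hz

fs/2 = 15 Hz.
26 Hz > fs/2 = 15 Hz, folds to fs − 26 Hz = 4 Hz.
16 Hz > fs/2 = 15 Hz, folds to fs − 16 Hz = 14 Hz.
70 Hz mod fs = 10 Hz.
10 Hz ≤ fs/2 = 15 Hz, appears at 10 Hz.
20 Hz > fs/2 = 15 Hz, folds to fs − 20 Hz = 10 Hz.
20 Hz and 70 Hz both map to 10 Hz.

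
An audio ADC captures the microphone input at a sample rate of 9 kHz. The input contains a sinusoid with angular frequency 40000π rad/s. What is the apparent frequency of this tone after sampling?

2 kHz

ω = 40000π rad/s → f = ω/(2π) = 20000 Hz = 20 kHz.
20 kHz mod fs = 2 kHz.
2 kHz ≤ fs/2 = 4.5 kHz, appears at 2 kHz.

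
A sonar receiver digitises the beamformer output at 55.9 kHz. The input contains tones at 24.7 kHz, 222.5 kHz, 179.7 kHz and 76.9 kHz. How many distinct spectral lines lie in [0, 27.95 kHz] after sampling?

4

fs/2 = 27.95 kHz.
24.7 kHz ≤ fs/2 = 27.95 kHz, passes unchanged.
222.5 kHz mod fs = 54.8 kHz.
54.8 kHz > fs/2 = 27.95 kHz, folds to fs − 54.8 kHz = 1.1 kHz.
179.7 kHz mod fs = 12 kHz.
12 kHz ≤ fs/2 = 27.95 kHz, appears at 12 kHz.
76.9 kHz mod fs = 21 kHz.
21 kHz ≤ fs/2 = 27.95 kHz, appears at 21 kHz.
Distinct values: {1.1 kHz, 12 kHz, 21 kHz, 24.7 kHz} → 4.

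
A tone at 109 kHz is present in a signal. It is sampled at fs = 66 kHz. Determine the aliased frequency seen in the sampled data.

23 kHz

109 kHz mod fs = 43 kHz.
43 kHz > fs/2 = 33 kHz, folds to fs − 43 kHz = 23 kHz.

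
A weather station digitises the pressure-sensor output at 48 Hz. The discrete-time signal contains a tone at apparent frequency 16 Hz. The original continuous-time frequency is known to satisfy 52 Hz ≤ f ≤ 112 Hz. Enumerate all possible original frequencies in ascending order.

Frequencies that alias to 16 Hz are k·fs ± 16 Hz for integer k ≥ 0.
k=0: 16 Hz.
k=1: 32 Hz, 64 Hz.
k=2: 80 Hz, 112 Hz.
k=3: 128 Hz, 160 Hz.
Within [52 Hz, 112 Hz]: 64 Hz, 80 Hz, 112 Hz.

64 Hz, 80 Hz, 112 Hz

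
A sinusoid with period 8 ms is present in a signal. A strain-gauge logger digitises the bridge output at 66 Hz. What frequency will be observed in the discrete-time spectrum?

T = 8 ms → f = 1/T = 125 Hz.
125 Hz mod fs = 59 Hz.
59 Hz > fs/2 = 33 Hz, folds to fs − 59 Hz = 7 Hz.

7 Hz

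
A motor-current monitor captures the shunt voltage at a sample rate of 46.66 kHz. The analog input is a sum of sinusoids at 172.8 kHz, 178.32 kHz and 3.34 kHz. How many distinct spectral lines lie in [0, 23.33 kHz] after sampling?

fs/2 = 23.33 kHz.
172.8 kHz mod fs = 32.82 kHz.
32.82 kHz > fs/2 = 23.33 kHz, folds to fs − 32.82 kHz = 13.84 kHz.
178.32 kHz mod fs = 38.34 kHz.
38.34 kHz > fs/2 = 23.33 kHz, folds to fs − 38.34 kHz = 8.32 kHz.
3.34 kHz ≤ fs/2 = 23.33 kHz, passes unchanged.
Distinct values: {3.34 kHz, 8.32 kHz, 13.84 kHz} → 3.

3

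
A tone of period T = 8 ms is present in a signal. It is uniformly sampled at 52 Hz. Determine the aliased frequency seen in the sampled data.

T = 8 ms → f = 1/T = 125 Hz.
125 Hz mod fs = 21 Hz.
21 Hz ≤ fs/2 = 26 Hz, appears at 21 Hz.

21 Hz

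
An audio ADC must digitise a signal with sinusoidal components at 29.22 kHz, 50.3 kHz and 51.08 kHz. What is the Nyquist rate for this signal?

Highest-frequency component: 51.08 kHz.
Nyquist rate = 2 × 51.08 kHz = 102.16 kHz.

102.16 kHz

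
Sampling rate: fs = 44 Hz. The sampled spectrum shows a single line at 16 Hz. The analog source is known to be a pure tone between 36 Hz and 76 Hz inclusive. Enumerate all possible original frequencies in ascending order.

Frequencies that alias to 16 Hz are k·fs ± 16 Hz for integer k ≥ 0.
k=0: 16 Hz.
k=1: 28 Hz, 60 Hz.
k=2: 72 Hz, 104 Hz.
k=3: 116 Hz, 148 Hz.
Within [36 Hz, 76 Hz]: 60 Hz, 72 Hz.

60 Hz, 72 Hz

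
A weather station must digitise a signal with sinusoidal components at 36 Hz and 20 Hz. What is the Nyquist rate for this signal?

Highest-frequency component: 36 Hz.
Nyquist rate = 2 × 36 Hz = 72 Hz.

72 Hz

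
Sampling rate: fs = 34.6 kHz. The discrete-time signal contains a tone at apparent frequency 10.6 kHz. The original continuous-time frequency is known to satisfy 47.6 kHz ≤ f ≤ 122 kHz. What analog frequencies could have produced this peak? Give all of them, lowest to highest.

Frequencies that alias to 10.6 kHz are k·fs ± 10.6 kHz for integer k ≥ 0.
k=0: 10.6 kHz.
k=1: 24 kHz, 45.2 kHz.
k=2: 58.6 kHz, 79.8 kHz.
k=3: 93.2 kHz, 114.4 kHz.
k=4: 127.8 kHz, 149 kHz.
Within [47.6 kHz, 122 kHz]: 58.6 kHz, 79.8 kHz, 93.2 kHz, 114.4 kHz.

58.6 kHz, 79.8 kHz, 93.2 kHz, 114.4 kHz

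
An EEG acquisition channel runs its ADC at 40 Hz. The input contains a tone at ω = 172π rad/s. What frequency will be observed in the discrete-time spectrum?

ω = 172π rad/s → f = ω/(2π) = 86 Hz.
86 Hz mod fs = 6 Hz.
6 Hz ≤ fs/2 = 20 Hz, appears at 6 Hz.

6 Hz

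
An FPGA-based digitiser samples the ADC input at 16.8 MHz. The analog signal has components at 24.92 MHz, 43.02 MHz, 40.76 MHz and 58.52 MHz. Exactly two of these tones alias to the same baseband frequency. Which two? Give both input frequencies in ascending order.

fs/2 = 8.4 MHz.
24.92 MHz mod fs = 8.12 MHz.
8.12 MHz ≤ fs/2 = 8.4 MHz, appears at 8.12 MHz.
43.02 MHz mod fs = 9.42 MHz.
9.42 MHz > fs/2 = 8.4 MHz, folds to fs − 9.42 MHz = 7.38 MHz.
40.76 MHz mod fs = 7.16 MHz.
7.16 MHz ≤ fs/2 = 8.4 MHz, appears at 7.16 MHz.
58.52 MHz mod fs = 8.12 MHz.
8.12 MHz ≤ fs/2 = 8.4 MHz, appears at 8.12 MHz.
24.92 MHz and 58.52 MHz both map to 8.12 MHz.

24.92 MHz, 58.52 MHz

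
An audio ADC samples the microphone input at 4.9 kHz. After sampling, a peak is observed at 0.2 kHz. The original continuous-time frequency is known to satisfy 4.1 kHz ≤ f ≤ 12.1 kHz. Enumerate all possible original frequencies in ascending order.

Frequencies that alias to 0.2 kHz are k·fs ± 0.2 kHz for integer k ≥ 0.
k=0: 0.2 kHz.
k=1: 4.7 kHz, 5.1 kHz.
k=2: 9.6 kHz, 10 kHz.
k=3: 14.5 kHz, 14.9 kHz.
Within [4.1 kHz, 12.1 kHz]: 4.7 kHz, 5.1 kHz, 9.6 kHz, 10 kHz.

4.7 kHz, 5.1 kHz, 9.6 kHz, 10 kHz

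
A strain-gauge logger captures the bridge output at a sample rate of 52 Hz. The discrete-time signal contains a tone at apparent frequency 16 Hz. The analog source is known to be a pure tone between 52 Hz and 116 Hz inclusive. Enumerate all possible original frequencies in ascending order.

Frequencies that alias to 16 Hz are k·fs ± 16 Hz for integer k ≥ 0.
k=0: 16 Hz.
k=1: 36 Hz, 68 Hz.
k=2: 88 Hz, 120 Hz.
k=3: 140 Hz, 172 Hz.
Within [52 Hz, 116 Hz]: 68 Hz, 88 Hz.

68 Hz, 88 Hz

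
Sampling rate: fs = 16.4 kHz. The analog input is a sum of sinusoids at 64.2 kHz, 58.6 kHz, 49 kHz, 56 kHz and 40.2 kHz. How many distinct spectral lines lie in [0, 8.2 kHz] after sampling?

fs/2 = 8.2 kHz.
64.2 kHz mod fs = 15 kHz.
15 kHz > fs/2 = 8.2 kHz, folds to fs − 15 kHz = 1.4 kHz.
58.6 kHz mod fs = 9.4 kHz.
9.4 kHz > fs/2 = 8.2 kHz, folds to fs − 9.4 kHz = 7 kHz.
49 kHz mod fs = 16.2 kHz.
16.2 kHz > fs/2 = 8.2 kHz, folds to fs − 16.2 kHz = 0.2 kHz.
56 kHz mod fs = 6.8 kHz.
6.8 kHz ≤ fs/2 = 8.2 kHz, appears at 6.8 kHz.
40.2 kHz mod fs = 7.4 kHz.
7.4 kHz ≤ fs/2 = 8.2 kHz, appears at 7.4 kHz.
Distinct values: {0.2 kHz, 1.4 kHz, 6.8 kHz, 7 kHz, 7.4 kHz} → 5.

5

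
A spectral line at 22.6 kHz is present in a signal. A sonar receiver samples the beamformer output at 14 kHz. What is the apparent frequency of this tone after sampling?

5.4 kHz

22.6 kHz mod fs = 8.6 kHz.
8.6 kHz > fs/2 = 7 kHz, folds to fs − 8.6 kHz = 5.4 kHz.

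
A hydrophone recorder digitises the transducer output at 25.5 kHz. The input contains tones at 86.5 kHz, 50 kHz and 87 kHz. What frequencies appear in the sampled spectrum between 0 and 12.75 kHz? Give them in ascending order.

1 kHz, 10 kHz, 10.5 kHz

fs/2 = 12.75 kHz.
86.5 kHz mod fs = 10 kHz.
10 kHz ≤ fs/2 = 12.75 kHz, appears at 10 kHz.
50 kHz mod fs = 24.5 kHz.
24.5 kHz > fs/2 = 12.75 kHz, folds to fs − 24.5 kHz = 1 kHz.
87 kHz mod fs = 10.5 kHz.
10.5 kHz ≤ fs/2 = 12.75 kHz, appears at 10.5 kHz.
Distinct values: {1 kHz, 10 kHz, 10.5 kHz}.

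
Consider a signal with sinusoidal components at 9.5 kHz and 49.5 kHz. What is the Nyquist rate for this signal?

Highest-frequency component: 49.5 kHz.
Nyquist rate = 2 × 49.5 kHz = 99 kHz.

99 kHz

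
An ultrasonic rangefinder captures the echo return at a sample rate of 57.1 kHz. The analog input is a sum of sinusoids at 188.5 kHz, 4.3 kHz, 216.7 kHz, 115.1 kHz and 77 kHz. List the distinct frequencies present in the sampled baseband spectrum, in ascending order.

0.9 kHz, 4.3 kHz, 11.7 kHz, 17.2 kHz, 19.9 kHz

fs/2 = 28.55 kHz.
188.5 kHz mod fs = 17.2 kHz.
17.2 kHz ≤ fs/2 = 28.55 kHz, appears at 17.2 kHz.
4.3 kHz ≤ fs/2 = 28.55 kHz, passes unchanged.
216.7 kHz mod fs = 45.4 kHz.
45.4 kHz > fs/2 = 28.55 kHz, folds to fs − 45.4 kHz = 11.7 kHz.
115.1 kHz mod fs = 0.9 kHz.
0.9 kHz ≤ fs/2 = 28.55 kHz, appears at 0.9 kHz.
77 kHz mod fs = 19.9 kHz.
19.9 kHz ≤ fs/2 = 28.55 kHz, appears at 19.9 kHz.
Distinct values: {0.9 kHz, 4.3 kHz, 11.7 kHz, 17.2 kHz, 19.9 kHz}.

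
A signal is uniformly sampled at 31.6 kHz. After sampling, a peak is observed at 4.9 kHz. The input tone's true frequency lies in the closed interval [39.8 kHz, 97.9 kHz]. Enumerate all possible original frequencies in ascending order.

Frequencies that alias to 4.9 kHz are k·fs ± 4.9 kHz for integer k ≥ 0.
k=0: 4.9 kHz.
k=1: 26.7 kHz, 36.5 kHz.
k=2: 58.3 kHz, 68.1 kHz.
k=3: 89.9 kHz, 99.7 kHz.
k=4: 121.5 kHz, 131.3 kHz.
Within [39.8 kHz, 97.9 kHz]: 58.3 kHz, 68.1 kHz, 89.9 kHz.

58.3 kHz, 68.1 kHz, 89.9 kHz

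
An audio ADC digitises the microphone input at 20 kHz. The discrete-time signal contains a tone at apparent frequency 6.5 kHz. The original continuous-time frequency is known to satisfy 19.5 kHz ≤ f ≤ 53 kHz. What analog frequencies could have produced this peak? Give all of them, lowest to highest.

26.5 kHz, 33.5 kHz, 46.5 kHz

Frequencies that alias to 6.5 kHz are k·fs ± 6.5 kHz for integer k ≥ 0.
k=0: 6.5 kHz.
k=1: 13.5 kHz, 26.5 kHz.
k=2: 33.5 kHz, 46.5 kHz.
k=3: 53.5 kHz, 66.5 kHz.
Within [19.5 kHz, 53 kHz]: 26.5 kHz, 33.5 kHz, 46.5 kHz.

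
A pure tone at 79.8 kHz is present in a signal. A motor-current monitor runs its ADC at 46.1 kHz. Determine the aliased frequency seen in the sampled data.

79.8 kHz mod fs = 33.7 kHz.
33.7 kHz > fs/2 = 23.05 kHz, folds to fs − 33.7 kHz = 12.4 kHz.

12.4 kHz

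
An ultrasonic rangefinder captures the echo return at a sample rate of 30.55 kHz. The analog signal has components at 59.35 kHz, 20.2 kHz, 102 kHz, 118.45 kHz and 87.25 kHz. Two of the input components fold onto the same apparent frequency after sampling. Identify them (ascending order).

fs/2 = 15.275 kHz.
59.35 kHz mod fs = 28.8 kHz.
28.8 kHz > fs/2 = 15.275 kHz, folds to fs − 28.8 kHz = 1.75 kHz.
20.2 kHz > fs/2 = 15.275 kHz, folds to fs − 20.2 kHz = 10.35 kHz.
102 kHz mod fs = 10.35 kHz.
10.35 kHz ≤ fs/2 = 15.275 kHz, appears at 10.35 kHz.
118.45 kHz mod fs = 26.8 kHz.
26.8 kHz > fs/2 = 15.275 kHz, folds to fs − 26.8 kHz = 3.75 kHz.
87.25 kHz mod fs = 26.15 kHz.
26.15 kHz > fs/2 = 15.275 kHz, folds to fs − 26.15 kHz = 4.4 kHz.
20.2 kHz and 102 kHz both map to 10.35 kHz.

20.2 kHz, 102 kHz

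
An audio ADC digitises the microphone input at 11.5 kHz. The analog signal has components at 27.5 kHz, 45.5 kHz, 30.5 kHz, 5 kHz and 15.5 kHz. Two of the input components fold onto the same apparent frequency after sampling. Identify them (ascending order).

fs/2 = 5.75 kHz.
27.5 kHz mod fs = 4.5 kHz.
4.5 kHz ≤ fs/2 = 5.75 kHz, appears at 4.5 kHz.
45.5 kHz mod fs = 11 kHz.
11 kHz > fs/2 = 5.75 kHz, folds to fs − 11 kHz = 0.5 kHz.
30.5 kHz mod fs = 7.5 kHz.
7.5 kHz > fs/2 = 5.75 kHz, folds to fs − 7.5 kHz = 4 kHz.
5 kHz ≤ fs/2 = 5.75 kHz, passes unchanged.
15.5 kHz mod fs = 4 kHz.
4 kHz ≤ fs/2 = 5.75 kHz, appears at 4 kHz.
15.5 kHz and 30.5 kHz both map to 4 kHz.

15.5 kHz, 30.5 kHz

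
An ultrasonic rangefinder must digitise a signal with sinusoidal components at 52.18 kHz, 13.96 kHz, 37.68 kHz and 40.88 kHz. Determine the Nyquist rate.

104.36 kHz

Highest-frequency component: 52.18 kHz.
Nyquist rate = 2 × 52.18 kHz = 104.36 kHz.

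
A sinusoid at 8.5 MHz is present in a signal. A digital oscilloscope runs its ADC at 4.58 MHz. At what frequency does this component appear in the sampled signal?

8.5 MHz mod fs = 3.92 MHz.
3.92 MHz > fs/2 = 2.29 MHz, folds to fs − 3.92 MHz = 0.66 MHz.

0.66 MHz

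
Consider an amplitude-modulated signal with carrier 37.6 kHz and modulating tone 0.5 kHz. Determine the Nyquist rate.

76.2 kHz

AM sidebands sit at fc ± fm = 37.1 kHz and 38.1 kHz.
Highest-frequency component: 38.1 kHz.
Nyquist rate = 2 × 38.1 kHz = 76.2 kHz.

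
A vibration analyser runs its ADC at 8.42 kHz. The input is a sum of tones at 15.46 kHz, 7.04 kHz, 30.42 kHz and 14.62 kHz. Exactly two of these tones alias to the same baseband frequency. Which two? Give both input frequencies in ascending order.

7.04 kHz, 15.46 kHz

fs/2 = 4.21 kHz.
15.46 kHz mod fs = 7.04 kHz.
7.04 kHz > fs/2 = 4.21 kHz, folds to fs − 7.04 kHz = 1.38 kHz.
7.04 kHz > fs/2 = 4.21 kHz, folds to fs − 7.04 kHz = 1.38 kHz.
30.42 kHz mod fs = 5.16 kHz.
5.16 kHz > fs/2 = 4.21 kHz, folds to fs − 5.16 kHz = 3.26 kHz.
14.62 kHz mod fs = 6.2 kHz.
6.2 kHz > fs/2 = 4.21 kHz, folds to fs − 6.2 kHz = 2.22 kHz.
7.04 kHz and 15.46 kHz both map to 1.38 kHz.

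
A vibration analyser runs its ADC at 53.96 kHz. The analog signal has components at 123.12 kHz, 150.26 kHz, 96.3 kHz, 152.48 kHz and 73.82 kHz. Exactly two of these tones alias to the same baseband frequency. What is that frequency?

fs/2 = 26.98 kHz.
123.12 kHz mod fs = 15.2 kHz.
15.2 kHz ≤ fs/2 = 26.98 kHz, appears at 15.2 kHz.
150.26 kHz mod fs = 42.34 kHz.
42.34 kHz > fs/2 = 26.98 kHz, folds to fs − 42.34 kHz = 11.62 kHz.
96.3 kHz mod fs = 42.34 kHz.
42.34 kHz > fs/2 = 26.98 kHz, folds to fs − 42.34 kHz = 11.62 kHz.
152.48 kHz mod fs = 44.56 kHz.
44.56 kHz > fs/2 = 26.98 kHz, folds to fs − 44.56 kHz = 9.4 kHz.
73.82 kHz mod fs = 19.86 kHz.
19.86 kHz ≤ fs/2 = 26.98 kHz, appears at 19.86 kHz.
96.3 kHz and 150.26 kHz both map to 11.62 kHz.

11.62 kHz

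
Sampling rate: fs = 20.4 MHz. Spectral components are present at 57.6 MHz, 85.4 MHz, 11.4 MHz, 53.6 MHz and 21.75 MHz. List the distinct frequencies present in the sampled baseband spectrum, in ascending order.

1.35 MHz, 3.6 MHz, 3.8 MHz, 7.6 MHz, 9 MHz

fs/2 = 10.2 MHz.
57.6 MHz mod fs = 16.8 MHz.
16.8 MHz > fs/2 = 10.2 MHz, folds to fs − 16.8 MHz = 3.6 MHz.
85.4 MHz mod fs = 3.8 MHz.
3.8 MHz ≤ fs/2 = 10.2 MHz, appears at 3.8 MHz.
11.4 MHz > fs/2 = 10.2 MHz, folds to fs − 11.4 MHz = 9 MHz.
53.6 MHz mod fs = 12.8 MHz.
12.8 MHz > fs/2 = 10.2 MHz, folds to fs − 12.8 MHz = 7.6 MHz.
21.75 MHz mod fs = 1.35 MHz.
1.35 MHz ≤ fs/2 = 10.2 MHz, appears at 1.35 MHz.
Distinct values: {1.35 MHz, 3.6 MHz, 3.8 MHz, 7.6 MHz, 9 MHz}.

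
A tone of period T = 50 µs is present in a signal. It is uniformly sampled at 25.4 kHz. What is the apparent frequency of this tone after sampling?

T = 50 µs → f = 1/T = 20 kHz.
20 kHz > fs/2 = 12.7 kHz, folds to fs − 20 kHz = 5.4 kHz.

5.4 kHz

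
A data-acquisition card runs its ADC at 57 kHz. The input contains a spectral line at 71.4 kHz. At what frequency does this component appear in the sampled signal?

14.4 kHz

71.4 kHz mod fs = 14.4 kHz.
14.4 kHz ≤ fs/2 = 28.5 kHz, appears at 14.4 kHz.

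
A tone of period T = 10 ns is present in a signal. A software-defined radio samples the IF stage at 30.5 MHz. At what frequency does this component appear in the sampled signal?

T = 10 ns → f = 1/T = 100 MHz.
100 MHz mod fs = 8.5 MHz.
8.5 MHz ≤ fs/2 = 15.25 MHz, appears at 8.5 MHz.

8.5 MHz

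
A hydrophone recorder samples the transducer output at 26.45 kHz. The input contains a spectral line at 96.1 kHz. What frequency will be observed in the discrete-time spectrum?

9.7 kHz

96.1 kHz mod fs = 16.75 kHz.
16.75 kHz > fs/2 = 13.225 kHz, folds to fs − 16.75 kHz = 9.7 kHz.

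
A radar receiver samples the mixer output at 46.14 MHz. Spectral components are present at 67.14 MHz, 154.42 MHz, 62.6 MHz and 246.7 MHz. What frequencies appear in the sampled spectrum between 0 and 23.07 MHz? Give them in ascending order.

fs/2 = 23.07 MHz.
67.14 MHz mod fs = 21 MHz.
21 MHz ≤ fs/2 = 23.07 MHz, appears at 21 MHz.
154.42 MHz mod fs = 16 MHz.
16 MHz ≤ fs/2 = 23.07 MHz, appears at 16 MHz.
62.6 MHz mod fs = 16.46 MHz.
16.46 MHz ≤ fs/2 = 23.07 MHz, appears at 16.46 MHz.
246.7 MHz mod fs = 16 MHz.
16 MHz ≤ fs/2 = 23.07 MHz, appears at 16 MHz.
Distinct values: {16 MHz, 16.46 MHz, 21 MHz}.

16 MHz, 16.46 MHz, 21 MHz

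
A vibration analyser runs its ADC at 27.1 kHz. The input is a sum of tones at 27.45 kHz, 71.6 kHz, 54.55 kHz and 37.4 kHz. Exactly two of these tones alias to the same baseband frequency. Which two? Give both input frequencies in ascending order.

fs/2 = 13.55 kHz.
27.45 kHz mod fs = 0.35 kHz.
0.35 kHz ≤ fs/2 = 13.55 kHz, appears at 0.35 kHz.
71.6 kHz mod fs = 17.4 kHz.
17.4 kHz > fs/2 = 13.55 kHz, folds to fs − 17.4 kHz = 9.7 kHz.
54.55 kHz mod fs = 0.35 kHz.
0.35 kHz ≤ fs/2 = 13.55 kHz, appears at 0.35 kHz.
37.4 kHz mod fs = 10.3 kHz.
10.3 kHz ≤ fs/2 = 13.55 kHz, appears at 10.3 kHz.
27.45 kHz and 54.55 kHz both map to 0.35 kHz.

27.45 kHz, 54.55 kHz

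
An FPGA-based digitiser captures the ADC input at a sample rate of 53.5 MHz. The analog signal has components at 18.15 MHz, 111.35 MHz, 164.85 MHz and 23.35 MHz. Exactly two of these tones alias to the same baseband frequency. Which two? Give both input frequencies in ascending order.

111.35 MHz, 164.85 MHz

fs/2 = 26.75 MHz.
18.15 MHz ≤ fs/2 = 26.75 MHz, passes unchanged.
111.35 MHz mod fs = 4.35 MHz.
4.35 MHz ≤ fs/2 = 26.75 MHz, appears at 4.35 MHz.
164.85 MHz mod fs = 4.35 MHz.
4.35 MHz ≤ fs/2 = 26.75 MHz, appears at 4.35 MHz.
23.35 MHz ≤ fs/2 = 26.75 MHz, passes unchanged.
111.35 MHz and 164.85 MHz both map to 4.35 MHz.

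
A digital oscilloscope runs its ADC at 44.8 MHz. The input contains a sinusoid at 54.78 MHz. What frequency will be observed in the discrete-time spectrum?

9.98 MHz

54.78 MHz mod fs = 9.98 MHz.
9.98 MHz ≤ fs/2 = 22.4 MHz, appears at 9.98 MHz.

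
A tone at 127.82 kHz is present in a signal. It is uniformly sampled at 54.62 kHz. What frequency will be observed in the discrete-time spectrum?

127.82 kHz mod fs = 18.58 kHz.
18.58 kHz ≤ fs/2 = 27.31 kHz, appears at 18.58 kHz.

18.58 kHz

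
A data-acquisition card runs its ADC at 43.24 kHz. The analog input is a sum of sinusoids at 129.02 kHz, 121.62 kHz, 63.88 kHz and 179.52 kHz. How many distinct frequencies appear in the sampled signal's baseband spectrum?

4

fs/2 = 21.62 kHz.
129.02 kHz mod fs = 42.54 kHz.
42.54 kHz > fs/2 = 21.62 kHz, folds to fs − 42.54 kHz = 0.7 kHz.
121.62 kHz mod fs = 35.14 kHz.
35.14 kHz > fs/2 = 21.62 kHz, folds to fs − 35.14 kHz = 8.1 kHz.
63.88 kHz mod fs = 20.64 kHz.
20.64 kHz ≤ fs/2 = 21.62 kHz, appears at 20.64 kHz.
179.52 kHz mod fs = 6.56 kHz.
6.56 kHz ≤ fs/2 = 21.62 kHz, appears at 6.56 kHz.
Distinct values: {0.7 kHz, 6.56 kHz, 8.1 kHz, 20.64 kHz} → 4.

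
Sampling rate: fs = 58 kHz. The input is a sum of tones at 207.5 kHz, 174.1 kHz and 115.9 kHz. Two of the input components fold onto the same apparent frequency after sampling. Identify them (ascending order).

fs/2 = 29 kHz.
207.5 kHz mod fs = 33.5 kHz.
33.5 kHz > fs/2 = 29 kHz, folds to fs − 33.5 kHz = 24.5 kHz.
174.1 kHz mod fs = 0.1 kHz.
0.1 kHz ≤ fs/2 = 29 kHz, appears at 0.1 kHz.
115.9 kHz mod fs = 57.9 kHz.
57.9 kHz > fs/2 = 29 kHz, folds to fs − 57.9 kHz = 0.1 kHz.
115.9 kHz and 174.1 kHz both map to 0.1 kHz.

115.9 kHz, 174.1 kHz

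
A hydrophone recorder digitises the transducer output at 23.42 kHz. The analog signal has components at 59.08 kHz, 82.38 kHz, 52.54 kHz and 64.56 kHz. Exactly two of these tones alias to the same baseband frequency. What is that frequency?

fs/2 = 11.71 kHz.
59.08 kHz mod fs = 12.24 kHz.
12.24 kHz > fs/2 = 11.71 kHz, folds to fs − 12.24 kHz = 11.18 kHz.
82.38 kHz mod fs = 12.12 kHz.
12.12 kHz > fs/2 = 11.71 kHz, folds to fs − 12.12 kHz = 11.3 kHz.
52.54 kHz mod fs = 5.7 kHz.
5.7 kHz ≤ fs/2 = 11.71 kHz, appears at 5.7 kHz.
64.56 kHz mod fs = 17.72 kHz.
17.72 kHz > fs/2 = 11.71 kHz, folds to fs − 17.72 kHz = 5.7 kHz.
52.54 kHz and 64.56 kHz both map to 5.7 kHz.

5.7 kHz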